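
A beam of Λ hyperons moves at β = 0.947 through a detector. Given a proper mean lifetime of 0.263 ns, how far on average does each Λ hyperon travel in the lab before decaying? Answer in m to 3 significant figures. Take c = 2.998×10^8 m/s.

d ≈ 0.232 m

γ = 1/√(1 − 0.947²) = 3.1130
Dilated lifetime: Δt = γτ₀ = 3.1130 × 0.263 ns = 0.81872 ns
d = vΔt = 0.947c × 0.81872 ns = 2.8391×10^8 m/s × 8.1872×10^-10 s = 0.232 m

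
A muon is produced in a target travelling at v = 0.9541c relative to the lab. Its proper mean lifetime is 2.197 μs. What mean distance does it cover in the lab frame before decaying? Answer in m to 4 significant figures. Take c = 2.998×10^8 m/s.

γ = 1/√(1 − 0.9541²) = 3.33903
Dilated lifetime: Δt = γτ₀ = 3.33903 × 2.197 μs = 7.33585 μs
d = vΔt = 0.9541c × 7.33585 μs = 2.86039×10^8 m/s × 7.33585×10^-6 s = 2098 m

d ≈ 2098 m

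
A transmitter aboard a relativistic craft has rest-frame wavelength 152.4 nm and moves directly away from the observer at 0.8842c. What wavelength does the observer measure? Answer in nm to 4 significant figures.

Relativistic Doppler: λ_obs = λ_src √((1+β)/(1−β))
= 152.4 × √(1.88420/0.115800) = 152.4 × 4.03375 = 614.7 nm

λ_obs ≈ 614.7 nm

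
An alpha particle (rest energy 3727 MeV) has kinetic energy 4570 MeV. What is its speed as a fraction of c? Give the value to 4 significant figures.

β ≈ 0.8934

γ = 1 + K/(m₀c²) = 1 + 4570/3727 = 2.22619
β = √(1 − 1/γ²) = 0.8934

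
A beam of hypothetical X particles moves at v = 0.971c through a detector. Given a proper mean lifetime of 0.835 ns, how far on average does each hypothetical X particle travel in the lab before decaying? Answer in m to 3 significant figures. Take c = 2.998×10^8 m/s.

d ≈ 1.02 m

γ = 1/√(1 − 0.971²) = 4.1827
Dilated lifetime: Δt = γτ₀ = 4.1827 × 0.835 ns = 3.4926 ns
d = vΔt = 0.971c × 3.4926 ns = 2.9111×10^8 m/s × 3.4926×10^-9 s = 1.02 m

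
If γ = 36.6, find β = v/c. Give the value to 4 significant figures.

β ≈ 0.9996

β = √(1 − 1/γ²) = √(1 − 1/36.6²) = √(0.999253) = 0.9996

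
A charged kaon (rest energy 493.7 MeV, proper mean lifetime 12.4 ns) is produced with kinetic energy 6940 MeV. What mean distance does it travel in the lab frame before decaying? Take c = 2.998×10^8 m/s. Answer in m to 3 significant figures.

d ≈ 55.9 m

γ = 1 + K/(m₀c²) = 1 + 6940/493.7 = 15.057
β = √(1 − 1/γ²) = 0.99779
Dilated lifetime: γτ₀ = 15.057 × 12.4 ns = 186.71 ns
d = βc·γτ₀ = 0.99779 × (2.998×10^8 m/s) × 1.8671×10^-7 s = 55.9 m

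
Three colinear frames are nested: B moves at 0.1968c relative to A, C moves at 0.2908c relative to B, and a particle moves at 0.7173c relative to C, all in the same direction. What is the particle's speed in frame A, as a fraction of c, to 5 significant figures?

Compose boost 2: (0.2908 + 0.1968)/(1 + 0.2908×0.1968) = 0.48760/1.057229 = 0.4612055
Compose boost 3: (0.7173 + 0.4612055)/(1 + 0.7173×0.4612055) = 1.178505/1.330823 = 0.88555

u ≈ 0.88555c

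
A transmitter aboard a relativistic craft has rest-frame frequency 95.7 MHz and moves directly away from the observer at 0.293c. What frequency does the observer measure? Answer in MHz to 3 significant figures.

f_obs ≈ 70.8 MHz

Relativistic Doppler: f_obs = f_src √((1−β)/(1+β))
= 95.7 × √(0.70700/1.2930) = 95.7 × 0.73945 = 70.8 MHz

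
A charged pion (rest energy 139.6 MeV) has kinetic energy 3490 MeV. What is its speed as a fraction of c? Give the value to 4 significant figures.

γ = 1 + K/(m₀c²) = 1 + 3490/139.6 = 26.0000
β = √(1 − 1/γ²) = 0.9993

β ≈ 0.9993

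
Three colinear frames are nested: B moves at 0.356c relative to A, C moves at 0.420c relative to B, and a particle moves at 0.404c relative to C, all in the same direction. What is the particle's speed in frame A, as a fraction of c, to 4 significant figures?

Compose boost 2: (0.420 + 0.356)/(1 + 0.420×0.356) = 0.7760/1.14952 = 0.675064
Compose boost 3: (0.404 + 0.675064)/(1 + 0.404×0.675064) = 1.07906/1.27273 = 0.8478

u ≈ 0.8478c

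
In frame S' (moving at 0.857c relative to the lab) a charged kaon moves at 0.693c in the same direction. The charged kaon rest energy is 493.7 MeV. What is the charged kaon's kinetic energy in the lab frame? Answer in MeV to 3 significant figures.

K ≈ 1620 MeV

u_lab = (0.693 + 0.857)/(1 + 0.693×0.857) = 0.972457
γ = 1/√(1 − 0.972457²) = 4.2903
K = (γ − 1)m₀c² = (4.2903 − 1) × 493.7 = 3.2903 × 493.7 = 1620 MeV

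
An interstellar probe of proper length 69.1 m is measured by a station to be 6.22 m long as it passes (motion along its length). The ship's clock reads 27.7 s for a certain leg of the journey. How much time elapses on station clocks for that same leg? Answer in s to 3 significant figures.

Δt ≈ 308 s

Length contraction ⇒ γ = L₀/L = 69.1/6.22 = 11.109
Time dilation: Δt = γτ₀ = 11.109 × 27.7 s = 308 s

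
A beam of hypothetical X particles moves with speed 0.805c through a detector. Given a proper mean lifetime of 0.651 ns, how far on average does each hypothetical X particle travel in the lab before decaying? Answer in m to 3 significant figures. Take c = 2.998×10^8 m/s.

γ = 1/√(1 − 0.805²) = 1.6856
Dilated lifetime: Δt = γτ₀ = 1.6856 × 0.651 ns = 1.0973 ns
d = vΔt = 0.805c × 1.0973 ns = 2.4134×10^8 m/s × 1.0973×10^-9 s = 0.265 m

d ≈ 0.265 m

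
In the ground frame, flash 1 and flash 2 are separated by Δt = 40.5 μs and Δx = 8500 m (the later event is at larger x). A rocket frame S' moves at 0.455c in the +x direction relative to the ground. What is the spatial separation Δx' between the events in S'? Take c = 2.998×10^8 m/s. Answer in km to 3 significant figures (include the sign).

γ = 1/√(1 − 0.455²) = 1.1230
Δx' = γ(Δx − vΔt) = 1.1230 × (8500 m − 0.455×(2.998×10^8 m/s)×40.5×10^-6 s)
= 1.1230 × (2975.4 m) = 3.34 km

Δx' ≈ 3.34 km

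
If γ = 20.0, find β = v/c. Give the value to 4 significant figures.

β ≈ 0.9987

β = √(1 − 1/γ²) = √(1 − 1/20.0²) = √(0.997500) = 0.9987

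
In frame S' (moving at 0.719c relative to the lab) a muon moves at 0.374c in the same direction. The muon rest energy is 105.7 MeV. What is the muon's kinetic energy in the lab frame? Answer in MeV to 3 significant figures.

u_lab = (0.374 + 0.719)/(1 + 0.374×0.719) = 0.861372
γ = 1/√(1 − 0.861372²) = 1.9686
K = (γ − 1)m₀c² = (1.9686 − 1) × 105.7 = 0.96860 × 105.7 = 102 MeV

K ≈ 102 MeV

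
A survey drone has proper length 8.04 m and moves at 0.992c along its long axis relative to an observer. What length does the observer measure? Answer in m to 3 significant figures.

L ≈ 1.01 m

γ = 1/√(1 − 0.992²) = 7.9216
Length contraction: L = L₀/γ = 8.04/7.9216 = 1.01 m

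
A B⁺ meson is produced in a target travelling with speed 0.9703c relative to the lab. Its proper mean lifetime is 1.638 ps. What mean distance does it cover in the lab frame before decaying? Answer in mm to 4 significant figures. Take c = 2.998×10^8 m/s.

d ≈ 1.970 mm

γ = 1/√(1 − 0.9703²) = 4.13386
Dilated lifetime: Δt = γτ₀ = 4.13386 × 1.638 ps = 6.77126 ps
d = vΔt = 0.9703c × 6.77126 ps = 2.90896×10^8 m/s × 6.77126×10^-12 s = 1.970 mm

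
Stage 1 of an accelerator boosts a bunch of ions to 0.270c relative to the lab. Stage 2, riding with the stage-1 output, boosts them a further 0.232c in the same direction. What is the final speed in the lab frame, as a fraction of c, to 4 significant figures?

Compose boost 2: (0.232 + 0.270)/(1 + 0.232×0.270) = 0.5020/1.06264 = 0.4724

u ≈ 0.4724c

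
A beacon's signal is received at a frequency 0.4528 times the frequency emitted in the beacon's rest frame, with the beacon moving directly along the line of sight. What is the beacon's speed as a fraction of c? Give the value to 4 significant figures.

β ≈ 0.6597

f_obs/f_src = √((1−β)/(1+β)) = 0.4528  ⇒  (1−β)/(1+β) = 0.205028
β = |1 − D²|/(1 + D²) = |1 − 0.205028|/(1 + 0.205028) = 0.6597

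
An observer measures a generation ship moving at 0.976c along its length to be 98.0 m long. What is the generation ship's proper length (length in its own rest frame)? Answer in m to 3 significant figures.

γ = 1/√(1 − 0.976²) = 4.5920
L₀ = γL = 4.5920 × 98.0 = 450 m

L₀ ≈ 450 m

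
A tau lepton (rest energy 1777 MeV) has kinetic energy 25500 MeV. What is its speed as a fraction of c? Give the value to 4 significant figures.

γ = 1 + K/(m₀c²) = 1 + 25500/1777 = 15.3500
β = √(1 − 1/γ²) = 0.9979

β ≈ 0.9979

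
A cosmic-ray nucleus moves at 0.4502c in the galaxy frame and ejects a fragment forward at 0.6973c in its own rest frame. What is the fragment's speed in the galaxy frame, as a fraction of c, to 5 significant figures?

u ≈ 0.87334c

Compose boost 2: (0.6973 + 0.4502)/(1 + 0.6973×0.4502) = 1.1475/1.313924 = 0.87334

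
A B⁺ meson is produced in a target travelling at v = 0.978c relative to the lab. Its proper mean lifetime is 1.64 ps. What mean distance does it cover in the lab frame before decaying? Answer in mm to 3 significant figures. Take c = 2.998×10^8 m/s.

γ = 1/√(1 − 0.978²) = 4.7938
Dilated lifetime: Δt = γτ₀ = 4.7938 × 1.64 ps = 7.8618 ps
d = vΔt = 0.978c × 7.8618 ps = 2.9320×10^8 m/s × 7.8618×10^-12 s = 2.31 mm

d ≈ 2.31 mm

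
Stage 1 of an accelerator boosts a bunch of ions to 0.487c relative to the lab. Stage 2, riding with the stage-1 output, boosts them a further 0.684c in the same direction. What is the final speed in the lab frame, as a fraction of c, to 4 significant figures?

Compose boost 2: (0.684 + 0.487)/(1 + 0.684×0.487) = 1.171/1.33311 = 0.8784

u ≈ 0.8784c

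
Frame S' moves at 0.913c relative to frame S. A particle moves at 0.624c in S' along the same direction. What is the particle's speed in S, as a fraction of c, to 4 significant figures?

Relativistic velocity addition: u = (u' + v)/(1 + u'v/c²)
= (0.624 + 0.913)/(1 + 0.624×0.913) = 1.537/1.56971 = 0.9792

u ≈ 0.9792c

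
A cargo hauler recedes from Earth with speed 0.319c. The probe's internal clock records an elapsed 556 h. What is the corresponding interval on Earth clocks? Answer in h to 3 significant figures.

Δt ≈ 587 h

γ = 1/√(1 − 0.319²) = 1.0551
Time dilation: Δt = γτ₀ = 1.0551 × 556 h = 587 h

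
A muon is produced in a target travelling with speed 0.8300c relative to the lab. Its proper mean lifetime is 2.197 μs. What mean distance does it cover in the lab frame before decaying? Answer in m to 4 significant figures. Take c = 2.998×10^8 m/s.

γ = 1/√(1 − 0.8300²) = 1.79287
Dilated lifetime: Δt = γτ₀ = 1.79287 × 2.197 μs = 3.93895 μs
d = vΔt = 0.8300c × 3.93895 μs = 2.48834×10^8 m/s × 3.93895×10^-6 s = 980.1 m

d ≈ 980.1 m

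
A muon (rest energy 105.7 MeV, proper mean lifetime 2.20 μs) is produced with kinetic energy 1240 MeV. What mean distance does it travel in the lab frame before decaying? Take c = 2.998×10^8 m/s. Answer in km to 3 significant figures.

γ = 1 + K/(m₀c²) = 1 + 1240/105.7 = 12.731
β = √(1 − 1/γ²) = 0.99691
Dilated lifetime: γτ₀ = 12.731 × 2.20 μs = 28.009 μs
d = βc·γτ₀ = 0.99691 × (2.998×10^8 m/s) × 2.8009×10^-5 s = 8.37 km

d ≈ 8.37 km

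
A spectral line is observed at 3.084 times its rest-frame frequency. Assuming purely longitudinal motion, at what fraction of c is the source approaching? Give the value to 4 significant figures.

f_obs/f_src = √((1+β)/(1−β)) = 3.084  ⇒  (1+β)/(1−β) = 9.51106
β = |1 − D²|/(1 + D²) = |1 − 9.51106|/(1 + 9.51106) = 0.8097

β ≈ 0.8097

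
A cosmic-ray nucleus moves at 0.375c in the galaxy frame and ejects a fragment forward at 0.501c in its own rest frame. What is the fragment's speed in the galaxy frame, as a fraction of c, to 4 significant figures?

Compose boost 2: (0.501 + 0.375)/(1 + 0.501×0.375) = 0.8760/1.18788 = 0.7375

u ≈ 0.7375c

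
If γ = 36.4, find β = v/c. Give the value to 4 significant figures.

β ≈ 0.9996

β = √(1 − 1/γ²) = √(1 − 1/36.4²) = √(0.999245) = 0.9996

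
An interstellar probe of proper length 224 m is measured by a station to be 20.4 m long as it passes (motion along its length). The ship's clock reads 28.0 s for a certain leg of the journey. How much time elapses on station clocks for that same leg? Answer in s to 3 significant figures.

Length contraction ⇒ γ = L₀/L = 224/20.4 = 10.980
Time dilation: Δt = γτ₀ = 10.980 × 28.0 s = 307 s

Δt ≈ 307 s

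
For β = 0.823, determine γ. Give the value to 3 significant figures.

γ ≈ 1.76

γ = 1/√(1 − β²) = 1/√(1 − 0.823²) = 1/√(0.32267) = 1.76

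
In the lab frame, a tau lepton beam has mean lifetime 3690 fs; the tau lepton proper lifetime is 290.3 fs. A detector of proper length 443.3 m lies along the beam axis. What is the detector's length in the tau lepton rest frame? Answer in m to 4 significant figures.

Time dilation ⇒ γ = Δt/τ₀ = 3690/290.3 = 12.7110
Length contraction: L = L₀/γ = 443.3/12.7110 = 34.88 m

L ≈ 34.88 m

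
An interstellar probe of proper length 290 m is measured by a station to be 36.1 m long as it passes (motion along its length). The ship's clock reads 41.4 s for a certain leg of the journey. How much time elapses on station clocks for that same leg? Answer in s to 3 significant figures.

Length contraction ⇒ γ = L₀/L = 290/36.1 = 8.0332
Time dilation: Δt = γτ₀ = 8.0332 × 41.4 s = 333 s

Δt ≈ 333 s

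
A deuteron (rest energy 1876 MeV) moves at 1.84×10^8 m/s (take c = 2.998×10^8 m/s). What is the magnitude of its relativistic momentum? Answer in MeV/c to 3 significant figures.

p ≈ 1460 MeV/c

β = v/c = 1.84×10^8 / 2.998×10^8 = 0.61374
γ = 1/√(1 − 0.61374²) = 1.2666
p = γβm₀c = 1.2666 × 0.61374 × 1876 MeV/c = 1460 MeV/c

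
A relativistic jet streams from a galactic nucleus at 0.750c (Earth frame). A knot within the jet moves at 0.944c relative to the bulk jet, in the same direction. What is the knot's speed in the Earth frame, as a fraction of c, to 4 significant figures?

u ≈ 0.9918c

Relativistic velocity addition: u = (u' + v)/(1 + u'v/c²)
= (0.944 + 0.750)/(1 + 0.944×0.750) = 1.694/1.70800 = 0.9918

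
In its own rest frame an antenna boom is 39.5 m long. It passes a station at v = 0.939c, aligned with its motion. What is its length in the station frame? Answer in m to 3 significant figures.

L ≈ 13.6 m

γ = 1/√(1 − 0.939²) = 2.9077
Length contraction: L = L₀/γ = 39.5/2.9077 = 13.6 m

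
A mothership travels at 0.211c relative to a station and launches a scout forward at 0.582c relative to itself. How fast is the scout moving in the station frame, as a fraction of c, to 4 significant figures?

u ≈ 0.7063c

Compose boost 2: (0.582 + 0.211)/(1 + 0.582×0.211) = 0.7930/1.12280 = 0.7063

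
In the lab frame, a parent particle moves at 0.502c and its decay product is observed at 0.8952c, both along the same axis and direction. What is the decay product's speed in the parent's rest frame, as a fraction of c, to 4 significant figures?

Inverse velocity addition: u' = (u − v)/(1 − uv/c²)
= (0.8952 − 0.502)/(1 − 0.8952×0.502) = 0.3932/0.550610 = 0.7141

u' ≈ 0.7141c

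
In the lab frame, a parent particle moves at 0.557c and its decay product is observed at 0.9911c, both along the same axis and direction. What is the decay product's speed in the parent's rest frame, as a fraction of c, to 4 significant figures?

Inverse velocity addition: u' = (u − v)/(1 − uv/c²)
= (0.9911 − 0.557)/(1 − 0.9911×0.557) = 0.4341/0.447957 = 0.9691

u' ≈ 0.9691c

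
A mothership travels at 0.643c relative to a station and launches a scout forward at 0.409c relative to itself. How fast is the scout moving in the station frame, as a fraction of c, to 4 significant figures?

Compose boost 2: (0.409 + 0.643)/(1 + 0.409×0.643) = 1.052/1.26299 = 0.8329

u ≈ 0.8329c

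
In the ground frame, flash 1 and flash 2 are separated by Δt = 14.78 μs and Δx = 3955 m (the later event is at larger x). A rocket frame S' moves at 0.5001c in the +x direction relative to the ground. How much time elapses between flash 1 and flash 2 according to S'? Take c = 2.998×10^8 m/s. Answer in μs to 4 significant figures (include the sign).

Δt' ≈ 9.449 μs

γ = 1/√(1 − 0.5001²) = 1.15478
Δt' = γ(Δt − vΔx/c²) = 1.15478 × (14.78 μs − 0.5001×3955 m / (2.998×10^8 m/s))
= 1.15478 × (8.18262 μs) = 9.449 μs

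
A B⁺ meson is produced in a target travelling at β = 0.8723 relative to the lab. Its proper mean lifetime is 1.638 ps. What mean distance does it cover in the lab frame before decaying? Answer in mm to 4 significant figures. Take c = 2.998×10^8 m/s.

d ≈ 0.8760 mm

γ = 1/√(1 − 0.8723²) = 2.04511
Dilated lifetime: Δt = γτ₀ = 2.04511 × 1.638 ps = 3.34989 ps
d = vΔt = 0.8723c × 3.34989 ps = 2.61516×10^8 m/s × 3.34989×10^-12 s = 0.8760 mm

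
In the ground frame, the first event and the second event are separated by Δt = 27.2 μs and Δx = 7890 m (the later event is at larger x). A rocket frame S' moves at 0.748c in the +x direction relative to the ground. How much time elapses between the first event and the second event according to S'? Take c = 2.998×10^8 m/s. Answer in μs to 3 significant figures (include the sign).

Δt' ≈ 11.3 μs

γ = 1/√(1 − 0.748²) = 1.5067
Δt' = γ(Δt − vΔx/c²) = 1.5067 × (27.2 μs − 0.748×7890 m / (2.998×10^8 m/s))
= 1.5067 × (7.5145 μs) = 11.3 μs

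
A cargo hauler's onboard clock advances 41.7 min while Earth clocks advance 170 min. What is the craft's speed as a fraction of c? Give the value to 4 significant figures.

γ = Δt/τ₀ = 170/41.7 = 4.07674
β = √(1 − 1/γ²) = √(1 − 1/4.07674²) = 0.9694

β ≈ 0.9694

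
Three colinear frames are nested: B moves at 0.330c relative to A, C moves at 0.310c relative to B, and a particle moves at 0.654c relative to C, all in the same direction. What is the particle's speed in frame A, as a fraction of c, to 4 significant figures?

u ≈ 0.8948c

Compose boost 2: (0.310 + 0.330)/(1 + 0.310×0.330) = 0.6400/1.10230 = 0.580604
Compose boost 3: (0.654 + 0.580604)/(1 + 0.654×0.580604) = 1.23460/1.37972 = 0.8948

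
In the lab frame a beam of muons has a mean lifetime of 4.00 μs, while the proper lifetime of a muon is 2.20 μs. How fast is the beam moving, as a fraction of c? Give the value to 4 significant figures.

γ = Δt/τ₀ = 4.00/2.20 = 1.81818
β = √(1 − 1/γ²) = √(1 − 1/1.81818²) = 0.8352

β ≈ 0.8352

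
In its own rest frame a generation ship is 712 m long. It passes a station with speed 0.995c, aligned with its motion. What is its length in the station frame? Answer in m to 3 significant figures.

γ = 1/√(1 − 0.995²) = 10.013
Length contraction: L = L₀/γ = 712/10.013 = 71.1 m

L ≈ 71.1 m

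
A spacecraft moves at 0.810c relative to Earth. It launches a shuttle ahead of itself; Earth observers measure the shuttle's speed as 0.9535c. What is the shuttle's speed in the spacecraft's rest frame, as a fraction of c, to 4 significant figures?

Inverse velocity addition: u' = (u − v)/(1 − uv/c²)
= (0.9535 − 0.810)/(1 − 0.9535×0.810) = 0.1435/0.227665 = 0.6303

u' ≈ 0.6303c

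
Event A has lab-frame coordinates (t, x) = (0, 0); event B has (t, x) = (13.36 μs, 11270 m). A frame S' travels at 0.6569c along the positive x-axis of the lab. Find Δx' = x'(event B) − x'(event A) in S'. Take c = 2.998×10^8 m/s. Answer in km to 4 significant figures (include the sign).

Δx' ≈ 11.46 km

γ = 1/√(1 − 0.6569²) = 1.32630
Δx' = γ(Δx − vΔt) = 1.32630 × (11270 m − 0.6569×(2.998×10^8 m/s)×13.36×10^-6 s)
= 1.32630 × (8638.90 m) = 11.46 km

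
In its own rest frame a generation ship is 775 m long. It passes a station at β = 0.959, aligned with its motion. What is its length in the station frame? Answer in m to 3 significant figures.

L ≈ 220 m

γ = 1/√(1 − 0.959²) = 3.5285
Length contraction: L = L₀/γ = 775/3.5285 = 220 m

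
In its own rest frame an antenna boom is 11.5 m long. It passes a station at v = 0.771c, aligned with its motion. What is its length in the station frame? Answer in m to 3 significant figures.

γ = 1/√(1 − 0.771²) = 1.5703
Length contraction: L = L₀/γ = 11.5/1.5703 = 7.32 m

L ≈ 7.32 m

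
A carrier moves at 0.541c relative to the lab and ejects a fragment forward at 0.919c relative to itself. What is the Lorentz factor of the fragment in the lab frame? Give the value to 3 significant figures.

γ ≈ 4.52

u_lab = (0.919 + 0.541)/(1 + 0.919×0.541) = 1.460/1.49718 = 0.975167
γ = 1/√(1 − 0.975167²) = 4.52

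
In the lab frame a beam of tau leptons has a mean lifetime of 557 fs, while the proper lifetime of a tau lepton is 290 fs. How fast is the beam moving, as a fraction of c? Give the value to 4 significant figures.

γ = Δt/τ₀ = 557/290 = 1.92069
β = √(1 − 1/γ²) = √(1 − 1/1.92069²) = 0.8538

β ≈ 0.8538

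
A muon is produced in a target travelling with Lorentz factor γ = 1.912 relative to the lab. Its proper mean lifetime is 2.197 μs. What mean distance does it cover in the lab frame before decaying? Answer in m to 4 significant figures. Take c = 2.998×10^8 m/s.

β = √(1 − 1/γ²) = √(1 − 1/1.912²) = 0.852325
Dilated lifetime: Δt = γτ₀ = 1.912 × 2.197 μs = 4.20066 μs
d = vΔt = 0.852325c × 4.20066 μs = 2.55527×10^8 m/s × 4.20066×10^-6 s = 1073 m

d ≈ 1073 m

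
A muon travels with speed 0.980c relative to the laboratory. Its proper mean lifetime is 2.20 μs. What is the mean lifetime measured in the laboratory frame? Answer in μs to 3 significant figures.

γ = 1/√(1 − 0.980²) = 5.0252
Time dilation: Δt = γτ₀ = 5.0252 × 2.20 μs = 11.1 μs

Δt ≈ 11.1 μs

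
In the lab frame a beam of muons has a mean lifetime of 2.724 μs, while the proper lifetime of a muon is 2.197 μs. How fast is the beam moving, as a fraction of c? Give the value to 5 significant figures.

γ = Δt/τ₀ = 2.724/2.197 = 1.239873
β = √(1 − 1/γ²) = √(1 − 1/1.239873²) = 0.59119

β ≈ 0.59119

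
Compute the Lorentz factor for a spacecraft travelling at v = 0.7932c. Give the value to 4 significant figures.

γ = 1/√(1 − β²) = 1/√(1 − 0.7932²) = 1/√(0.370834) = 1.642

γ ≈ 1.642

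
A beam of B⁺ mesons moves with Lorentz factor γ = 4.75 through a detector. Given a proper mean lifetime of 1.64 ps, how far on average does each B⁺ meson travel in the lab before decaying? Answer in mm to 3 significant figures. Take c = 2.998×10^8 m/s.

β = √(1 − 1/γ²) = √(1 − 1/4.75²) = 0.97759
Dilated lifetime: Δt = γτ₀ = 4.75 × 1.64 ps = 7.7900 ps
d = vΔt = 0.97759c × 7.7900 ps = 2.9308×10^8 m/s × 7.7900×10^-12 s = 2.28 mm

d ≈ 2.28 mm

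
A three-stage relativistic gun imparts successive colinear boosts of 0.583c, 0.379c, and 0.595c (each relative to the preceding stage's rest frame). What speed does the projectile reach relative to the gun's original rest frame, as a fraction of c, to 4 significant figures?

Compose boost 2: (0.379 + 0.583)/(1 + 0.379×0.583) = 0.9620/1.22096 = 0.787907
Compose boost 3: (0.595 + 0.787907)/(1 + 0.595×0.787907) = 1.38291/1.46880 = 0.9415

u ≈ 0.9415c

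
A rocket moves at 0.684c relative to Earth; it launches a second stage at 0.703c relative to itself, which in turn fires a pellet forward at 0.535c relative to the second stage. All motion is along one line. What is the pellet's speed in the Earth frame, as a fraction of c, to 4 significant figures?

u ≈ 0.9804c

Compose boost 2: (0.703 + 0.684)/(1 + 0.703×0.684) = 1.387/1.48085 = 0.936623
Compose boost 3: (0.535 + 0.936623)/(1 + 0.535×0.936623) = 1.47162/1.50109 = 0.9804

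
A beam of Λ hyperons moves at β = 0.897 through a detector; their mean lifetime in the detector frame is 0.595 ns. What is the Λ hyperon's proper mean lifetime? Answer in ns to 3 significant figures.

γ = 1/√(1 − 0.897²) = 2.2623
Proper time: τ₀ = Δt/γ = 0.595/2.2623 = 0.263 ns

τ₀ ≈ 0.263 ns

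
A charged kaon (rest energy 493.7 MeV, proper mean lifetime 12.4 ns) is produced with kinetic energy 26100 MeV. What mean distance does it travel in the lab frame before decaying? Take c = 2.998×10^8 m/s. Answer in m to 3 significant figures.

γ = 1 + K/(m₀c²) = 1 + 26100/493.7 = 53.866
β = √(1 − 1/γ²) = 0.99983
Dilated lifetime: γτ₀ = 53.866 × 12.4 ns = 667.94 ns
d = βc·γτ₀ = 0.99983 × (2.998×10^8 m/s) × 6.6794×10^-7 s = 200 m

d ≈ 200 m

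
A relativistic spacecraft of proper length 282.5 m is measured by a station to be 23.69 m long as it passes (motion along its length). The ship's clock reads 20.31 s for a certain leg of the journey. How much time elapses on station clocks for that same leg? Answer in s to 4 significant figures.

Δt ≈ 242.2 s

Length contraction ⇒ γ = L₀/L = 282.5/23.69 = 11.9249
Time dilation: Δt = γτ₀ = 11.9249 × 20.31 s = 242.2 s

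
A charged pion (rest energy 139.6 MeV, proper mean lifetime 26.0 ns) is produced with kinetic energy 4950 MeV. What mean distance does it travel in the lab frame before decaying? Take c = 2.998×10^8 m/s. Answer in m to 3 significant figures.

γ = 1 + K/(m₀c²) = 1 + 4950/139.6 = 36.458
β = √(1 − 1/γ²) = 0.99962
Dilated lifetime: γτ₀ = 36.458 × 26.0 ns = 947.92 ns
d = βc·γτ₀ = 0.99962 × (2.998×10^8 m/s) × 9.4792×10^-7 s = 284 m

d ≈ 284 m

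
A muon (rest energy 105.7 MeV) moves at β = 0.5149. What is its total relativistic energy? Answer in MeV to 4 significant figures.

γ = 1/√(1 − 0.5149²) = 1.16652
E = γm₀c² = 1.16652 × 105.7 MeV = 123.3 MeV

E ≈ 123.3 MeV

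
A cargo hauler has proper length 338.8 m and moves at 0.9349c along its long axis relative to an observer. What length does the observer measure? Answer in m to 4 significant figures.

L ≈ 120.2 m

γ = 1/√(1 − 0.9349²) = 2.81761
Length contraction: L = L₀/γ = 338.8/2.81761 = 120.2 m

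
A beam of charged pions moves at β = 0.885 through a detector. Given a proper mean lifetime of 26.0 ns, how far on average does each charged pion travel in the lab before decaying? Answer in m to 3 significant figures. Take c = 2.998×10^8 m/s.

γ = 1/√(1 − 0.885²) = 2.1478
Dilated lifetime: Δt = γτ₀ = 2.1478 × 26.0 ns = 55.843 ns
d = vΔt = 0.885c × 55.843 ns = 2.6532×10^8 m/s × 5.5843×10^-8 s = 14.8 m

d ≈ 14.8 m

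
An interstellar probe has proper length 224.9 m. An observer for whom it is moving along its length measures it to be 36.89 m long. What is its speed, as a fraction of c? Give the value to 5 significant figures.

β ≈ 0.98646

γ = L₀/L = 224.9/36.89 = 6.096503
β = √(1 − 1/γ²) = 0.98646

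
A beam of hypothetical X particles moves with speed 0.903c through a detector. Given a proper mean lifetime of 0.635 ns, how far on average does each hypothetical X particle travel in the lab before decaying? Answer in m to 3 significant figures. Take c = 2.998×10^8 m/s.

γ = 1/√(1 − 0.903²) = 2.3275
Dilated lifetime: Δt = γτ₀ = 2.3275 × 0.635 ns = 1.4780 ns
d = vΔt = 0.903c × 1.4780 ns = 2.7072×10^8 m/s × 1.4780×10^-9 s = 0.400 m

d ≈ 0.400 m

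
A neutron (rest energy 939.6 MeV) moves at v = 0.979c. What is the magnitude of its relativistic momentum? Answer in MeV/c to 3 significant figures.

p ≈ 4510 MeV/c

γ = 1/√(1 − 0.979²) = 4.9053
p = γβm₀c = 4.9053 × 0.979 × 939.6 MeV/c = 4510 MeV/c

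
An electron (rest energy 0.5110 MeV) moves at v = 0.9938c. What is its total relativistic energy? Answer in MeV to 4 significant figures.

γ = 1/√(1 − 0.9938²) = 8.99422
E = γm₀c² = 8.99422 × 0.5110 MeV = 4.596 MeV

E ≈ 4.596 MeV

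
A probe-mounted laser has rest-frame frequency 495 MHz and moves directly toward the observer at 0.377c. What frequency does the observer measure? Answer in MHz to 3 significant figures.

f_obs ≈ 736 MHz

Relativistic Doppler: f_obs = f_src √((1+β)/(1−β))
= 495 × √(1.3770/0.62300) = 495 × 1.4867 = 736 MHz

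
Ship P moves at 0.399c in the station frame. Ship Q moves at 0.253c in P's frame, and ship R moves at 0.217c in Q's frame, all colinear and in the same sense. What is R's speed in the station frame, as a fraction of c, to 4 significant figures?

u ≈ 0.7171c

Compose boost 2: (0.253 + 0.399)/(1 + 0.253×0.399) = 0.6520/1.10095 = 0.592217
Compose boost 3: (0.217 + 0.592217)/(1 + 0.217×0.592217) = 0.809217/1.12851 = 0.7171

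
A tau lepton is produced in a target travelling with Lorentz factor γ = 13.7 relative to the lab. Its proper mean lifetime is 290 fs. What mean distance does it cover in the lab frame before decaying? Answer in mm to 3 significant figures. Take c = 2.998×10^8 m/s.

d ≈ 1.19 mm

β = √(1 − 1/γ²) = √(1 − 1/13.7²) = 0.99733
Dilated lifetime: Δt = γτ₀ = 13.7 × 290 fs = 3973.0 fs
d = vΔt = 0.99733c × 3973.0 fs = 2.9900×10^8 m/s × 3.9730×10^-12 s = 1.19 mm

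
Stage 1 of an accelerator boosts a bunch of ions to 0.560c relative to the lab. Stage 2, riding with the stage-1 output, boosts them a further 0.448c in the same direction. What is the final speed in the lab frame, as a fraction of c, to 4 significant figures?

u ≈ 0.8058c

Compose boost 2: (0.448 + 0.560)/(1 + 0.448×0.560) = 1.008/1.25088 = 0.8058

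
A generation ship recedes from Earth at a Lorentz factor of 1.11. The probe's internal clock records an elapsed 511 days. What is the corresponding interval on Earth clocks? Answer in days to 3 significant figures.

γ = 1.11 (given)
Time dilation: Δt = γτ₀ = 1.11 × 511 days = 567 days

Δt ≈ 567 days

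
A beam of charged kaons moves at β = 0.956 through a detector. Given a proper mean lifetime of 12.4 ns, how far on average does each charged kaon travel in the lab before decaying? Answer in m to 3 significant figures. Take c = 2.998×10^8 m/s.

γ = 1/√(1 − 0.956²) = 3.4087
Dilated lifetime: Δt = γτ₀ = 3.4087 × 12.4 ns = 42.268 ns
d = vΔt = 0.956c × 42.268 ns = 2.8661×10^8 m/s × 4.2268×10^-8 s = 12.1 m

d ≈ 12.1 m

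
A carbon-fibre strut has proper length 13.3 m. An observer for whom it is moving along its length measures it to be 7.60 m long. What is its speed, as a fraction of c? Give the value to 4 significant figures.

β ≈ 0.8207

γ = L₀/L = 13.3/7.60 = 1.75000
β = √(1 − 1/γ²) = 0.8207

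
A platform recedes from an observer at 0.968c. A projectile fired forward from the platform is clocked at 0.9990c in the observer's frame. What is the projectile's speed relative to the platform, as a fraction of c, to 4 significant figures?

u' ≈ 0.9403c

Inverse velocity addition: u' = (u − v)/(1 − uv/c²)
= (0.9990 − 0.968)/(1 − 0.9990×0.968) = 0.03100/0.0329680 = 0.9403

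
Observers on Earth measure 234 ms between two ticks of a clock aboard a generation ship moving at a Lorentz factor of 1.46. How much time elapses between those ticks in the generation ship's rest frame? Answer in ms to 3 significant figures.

τ₀ ≈ 160 ms

γ = 1.46 (given)
Proper time: τ₀ = Δt/γ = 234/1.46 = 160 ms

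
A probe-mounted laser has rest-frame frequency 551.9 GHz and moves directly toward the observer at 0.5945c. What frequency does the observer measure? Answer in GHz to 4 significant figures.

Relativistic Doppler: f_obs = f_src √((1+β)/(1−β))
= 551.9 × √(1.59450/0.405500) = 551.9 × 1.98297 = 1094 GHz

f_obs ≈ 1094 GHz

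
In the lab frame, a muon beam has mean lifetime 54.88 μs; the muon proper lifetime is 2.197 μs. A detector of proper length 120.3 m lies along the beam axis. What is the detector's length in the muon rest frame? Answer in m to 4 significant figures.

L ≈ 4.816 m

Time dilation ⇒ γ = Δt/τ₀ = 54.88/2.197 = 24.9795
Length contraction: L = L₀/γ = 120.3/24.9795 = 4.816 m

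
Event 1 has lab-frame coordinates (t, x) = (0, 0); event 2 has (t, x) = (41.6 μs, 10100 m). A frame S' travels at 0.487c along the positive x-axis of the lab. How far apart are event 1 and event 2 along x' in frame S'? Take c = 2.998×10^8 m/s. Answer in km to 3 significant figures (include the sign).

γ = 1/√(1 − 0.487²) = 1.1449
Δx' = γ(Δx − vΔt) = 1.1449 × (10100 m − 0.487×(2.998×10^8 m/s)×41.6×10^-6 s)
= 1.1449 × (4026.3 m) = 4.61 km

Δx' ≈ 4.61 km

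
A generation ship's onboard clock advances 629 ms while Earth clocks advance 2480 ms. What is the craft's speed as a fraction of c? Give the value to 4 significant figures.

γ = Δt/τ₀ = 2480/629 = 3.94277
β = √(1 − 1/γ²) = √(1 − 1/3.94277²) = 0.9673

β ≈ 0.9673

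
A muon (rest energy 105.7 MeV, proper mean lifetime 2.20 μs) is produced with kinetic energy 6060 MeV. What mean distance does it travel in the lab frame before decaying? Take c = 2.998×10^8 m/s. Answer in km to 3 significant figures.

d ≈ 38.5 km

γ = 1 + K/(m₀c²) = 1 + 6060/105.7 = 58.332
β = √(1 − 1/γ²) = 0.99985
Dilated lifetime: γτ₀ = 58.332 × 2.20 μs = 128.33 μs
d = βc·γτ₀ = 0.99985 × (2.998×10^8 m/s) × 0.00012833 s = 38.5 km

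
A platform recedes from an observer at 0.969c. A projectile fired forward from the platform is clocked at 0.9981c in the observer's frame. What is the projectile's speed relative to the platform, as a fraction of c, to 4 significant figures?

u' ≈ 0.8861c

Inverse velocity addition: u' = (u − v)/(1 − uv/c²)
= (0.9981 − 0.969)/(1 − 0.9981×0.969) = 0.02910/0.0328411 = 0.8861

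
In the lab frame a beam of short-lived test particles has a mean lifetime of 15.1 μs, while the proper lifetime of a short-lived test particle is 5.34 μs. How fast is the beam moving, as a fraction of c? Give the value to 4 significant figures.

β ≈ 0.9354

γ = Δt/τ₀ = 15.1/5.34 = 2.82772
β = √(1 − 1/γ²) = √(1 − 1/2.82772²) = 0.9354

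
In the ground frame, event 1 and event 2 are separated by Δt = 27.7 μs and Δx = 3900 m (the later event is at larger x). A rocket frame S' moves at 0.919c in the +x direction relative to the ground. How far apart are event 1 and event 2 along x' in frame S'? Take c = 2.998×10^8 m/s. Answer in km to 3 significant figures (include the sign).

γ = 1/√(1 − 0.919²) = 2.5364
Δx' = γ(Δx − vΔt) = 2.5364 × (3900 m − 0.919×(2.998×10^8 m/s)×27.7×10^-6 s)
= 2.5364 × (-3731.8 m) = -9.47 km

Δx' ≈ -9.47 km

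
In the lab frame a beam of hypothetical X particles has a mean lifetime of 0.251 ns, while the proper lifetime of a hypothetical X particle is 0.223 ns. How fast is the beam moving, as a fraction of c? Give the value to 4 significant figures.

γ = Δt/τ₀ = 0.251/0.223 = 1.12556
β = √(1 − 1/γ²) = √(1 − 1/1.12556²) = 0.4590

β ≈ 0.4590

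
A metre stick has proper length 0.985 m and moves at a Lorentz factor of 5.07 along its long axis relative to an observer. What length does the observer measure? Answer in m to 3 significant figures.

L ≈ 0.194 m

γ = 5.07 (given)
Length contraction: L = L₀/γ = 0.985/5.07 = 0.194 m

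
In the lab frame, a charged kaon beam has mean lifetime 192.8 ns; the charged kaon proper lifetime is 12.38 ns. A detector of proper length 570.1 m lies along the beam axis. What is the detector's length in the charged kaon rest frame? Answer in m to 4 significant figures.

Time dilation ⇒ γ = Δt/τ₀ = 192.8/12.38 = 15.5735
Length contraction: L = L₀/γ = 570.1/15.5735 = 36.61 m

L ≈ 36.61 m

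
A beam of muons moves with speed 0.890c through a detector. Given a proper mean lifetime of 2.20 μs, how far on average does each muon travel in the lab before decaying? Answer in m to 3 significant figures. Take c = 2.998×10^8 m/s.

d ≈ 1290 m

γ = 1/√(1 − 0.890²) = 2.1932
Dilated lifetime: Δt = γτ₀ = 2.1932 × 2.20 μs = 4.8250 μs
d = vΔt = 0.890c × 4.8250 μs = 2.6682×10^8 m/s × 4.8250×10^-6 s = 1290 m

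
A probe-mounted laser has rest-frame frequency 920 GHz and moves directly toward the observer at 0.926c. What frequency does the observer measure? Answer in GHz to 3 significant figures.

f_obs ≈ 4690 GHz

Relativistic Doppler: f_obs = f_src √((1+β)/(1−β))
= 920 × √(1.9260/0.074000) = 920 × 5.1017 = 4690 GHz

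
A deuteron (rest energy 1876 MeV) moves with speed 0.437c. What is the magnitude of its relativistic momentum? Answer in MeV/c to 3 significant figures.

p ≈ 911 MeV/c

γ = 1/√(1 − 0.437²) = 1.1118
p = γβm₀c = 1.1118 × 0.437 × 1876 MeV/c = 911 MeV/c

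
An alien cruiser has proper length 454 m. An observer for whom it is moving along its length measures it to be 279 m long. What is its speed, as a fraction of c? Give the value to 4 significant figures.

β ≈ 0.7889

γ = L₀/L = 454/279 = 1.62724
β = √(1 − 1/γ²) = 0.7889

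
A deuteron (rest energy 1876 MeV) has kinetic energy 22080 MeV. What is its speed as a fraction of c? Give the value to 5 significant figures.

γ = 1 + K/(m₀c²) = 1 + 22080/1876 = 12.76972
β = √(1 − 1/γ²) = 0.99693

β ≈ 0.99693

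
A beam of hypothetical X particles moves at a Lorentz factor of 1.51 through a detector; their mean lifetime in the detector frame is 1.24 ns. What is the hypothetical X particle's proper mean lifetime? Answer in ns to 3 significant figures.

γ = 1.51 (given)
Proper time: τ₀ = Δt/γ = 1.24/1.51 = 0.821 ns

τ₀ ≈ 0.821 ns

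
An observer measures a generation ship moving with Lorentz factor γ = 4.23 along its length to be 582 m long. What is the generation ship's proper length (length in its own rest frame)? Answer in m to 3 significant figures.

γ = 4.23 (given)
L₀ = γL = 4.23 × 582 = 2460 m

L₀ ≈ 2460 m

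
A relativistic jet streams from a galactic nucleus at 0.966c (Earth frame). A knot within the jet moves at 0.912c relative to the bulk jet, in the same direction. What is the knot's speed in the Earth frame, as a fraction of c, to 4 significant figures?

u ≈ 0.9984c

Relativistic velocity addition: u = (u' + v)/(1 + u'v/c²)
= (0.912 + 0.966)/(1 + 0.912×0.966) = 1.878/1.88099 = 0.9984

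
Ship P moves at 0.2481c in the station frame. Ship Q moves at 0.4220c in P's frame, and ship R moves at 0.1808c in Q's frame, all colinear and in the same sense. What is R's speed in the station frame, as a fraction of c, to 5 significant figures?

Compose boost 2: (0.4220 + 0.2481)/(1 + 0.4220×0.2481) = 0.67010/1.104698 = 0.6065910
Compose boost 3: (0.1808 + 0.6065910)/(1 + 0.1808×0.6065910) = 0.7873910/1.109672 = 0.70957

u ≈ 0.70957c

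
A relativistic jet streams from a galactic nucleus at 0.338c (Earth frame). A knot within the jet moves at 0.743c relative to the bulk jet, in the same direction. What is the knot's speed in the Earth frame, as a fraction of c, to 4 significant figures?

Relativistic velocity addition: u = (u' + v)/(1 + u'v/c²)
= (0.743 + 0.338)/(1 + 0.743×0.338) = 1.081/1.25113 = 0.8640

u ≈ 0.8640c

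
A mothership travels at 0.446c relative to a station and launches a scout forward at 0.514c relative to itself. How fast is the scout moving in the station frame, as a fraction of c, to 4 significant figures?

u ≈ 0.7810c

Compose boost 2: (0.514 + 0.446)/(1 + 0.514×0.446) = 0.9600/1.22924 = 0.7810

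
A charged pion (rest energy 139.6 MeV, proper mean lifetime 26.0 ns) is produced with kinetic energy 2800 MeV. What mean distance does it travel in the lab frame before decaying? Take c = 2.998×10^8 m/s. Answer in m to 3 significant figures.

d ≈ 164 m

γ = 1 + K/(m₀c²) = 1 + 2800/139.6 = 21.057
β = √(1 − 1/γ²) = 0.99887
Dilated lifetime: γτ₀ = 21.057 × 26.0 ns = 547.49 ns
d = βc·γτ₀ = 0.99887 × (2.998×10^8 m/s) × 5.4749×10^-7 s = 164 m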